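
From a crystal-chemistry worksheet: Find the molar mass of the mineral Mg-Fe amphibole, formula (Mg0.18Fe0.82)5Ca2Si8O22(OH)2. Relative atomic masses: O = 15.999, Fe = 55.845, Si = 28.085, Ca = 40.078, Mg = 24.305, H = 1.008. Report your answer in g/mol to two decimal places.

Mg: 0.90 × 24.305 = 21.8745
Fe: 4.10 × 55.845 = 228.9645
Ca: 2 × 40.078 = 80.1560
Si: 8 × 28.085 = 224.6800
O: 24 × 15.999 = 383.9760
H: 2 × 1.008 = 2.0160
Summing the contributions gives the formula mass.

941.67 g/mol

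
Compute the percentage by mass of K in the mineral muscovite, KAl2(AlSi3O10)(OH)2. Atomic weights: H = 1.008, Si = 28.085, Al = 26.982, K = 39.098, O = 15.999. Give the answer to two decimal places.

9.82 wt%

Molar mass of KAl2(AlSi3O10)(OH)2: 1*39.098 + 3*26.982 + 3*28.085 + 12*15.999 + 2*1.008 = 398.303 g/mol.
Mass of K per formula unit: 1 × 39.098 = 39.098 g.
Weight fraction K = 39.098 / 398.303 = 0.0982.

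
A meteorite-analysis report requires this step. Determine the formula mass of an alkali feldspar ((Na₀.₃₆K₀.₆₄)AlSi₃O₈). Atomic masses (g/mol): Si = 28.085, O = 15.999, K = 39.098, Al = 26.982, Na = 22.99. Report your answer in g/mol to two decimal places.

272.53 g/mol

Na: 0.36 × 22.99 = 8.2764
K: 0.64 × 39.098 = 25.0227
Al: 1 × 26.982 = 26.9820
Si: 3 × 28.085 = 84.2550
O: 8 × 15.999 = 127.9920
Summing the contributions gives the formula mass.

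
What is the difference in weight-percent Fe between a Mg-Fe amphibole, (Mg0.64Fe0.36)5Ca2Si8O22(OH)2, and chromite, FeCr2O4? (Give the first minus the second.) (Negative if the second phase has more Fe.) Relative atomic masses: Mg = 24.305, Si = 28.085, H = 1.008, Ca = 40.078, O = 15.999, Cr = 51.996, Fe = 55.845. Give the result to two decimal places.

-13.38 percentage points

First mineral: 100.521 g Fe in 869.125 g formula = 11.57 wt% Fe.
Second mineral: 55.845 g Fe in 223.833 g formula = 24.95 wt% Fe.
11.57% − 24.95% gives a difference of -13.38 percentage points.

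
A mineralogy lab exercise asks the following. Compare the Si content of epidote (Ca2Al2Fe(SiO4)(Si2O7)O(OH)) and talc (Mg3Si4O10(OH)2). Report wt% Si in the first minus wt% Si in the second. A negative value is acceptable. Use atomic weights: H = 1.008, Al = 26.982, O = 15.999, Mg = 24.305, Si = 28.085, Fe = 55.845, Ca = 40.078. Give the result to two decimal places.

-12.18 percentage points

M(Ca2Al2Fe(SiO4)(Si2O7)O(OH)) = 483.215 g/mol, so wt% Si = 84.255/483.215 × 100 = 17.44%.
M(Mg3Si4O10(OH)2) = 379.259 g/mol, so wt% Si = 112.340/379.259 × 100 = 29.62%.
17.44 − 29.62 = -12.18 pp.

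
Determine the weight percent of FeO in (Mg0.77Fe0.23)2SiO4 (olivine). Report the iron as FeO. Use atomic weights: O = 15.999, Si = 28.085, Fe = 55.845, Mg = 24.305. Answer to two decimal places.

21.29 wt%

Molar mass of (Mg0.77Fe0.23)2SiO4 = 1.54×24.305 + 0.46×55.845 + 1×28.085 + 4×15.999 = 155.199 g/mol.
Each formula unit contains 0.46 Fe, equivalent to 0.46/1 = 0.4600 mol FeO.
M(FeO) = 1×55.845 + 1×15.999 = 71.844 g/mol.
Mass of FeO per formula unit = 0.4600 × 71.844 = 33.048 g.
FeO wt% = 33.048 / 155.199 × 100 = 21.29%.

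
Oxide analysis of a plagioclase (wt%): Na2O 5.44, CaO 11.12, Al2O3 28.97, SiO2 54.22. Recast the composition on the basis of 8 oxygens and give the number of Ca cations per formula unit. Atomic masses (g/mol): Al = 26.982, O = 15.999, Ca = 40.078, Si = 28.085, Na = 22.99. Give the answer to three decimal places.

Na2O (M=61.979): mol = 0.08777; Na = 0.17554, O = 0.08777.
CaO (M=56.077): mol = 0.19830; Ca = 0.19830, O = 0.19830.
Al2O3 (M=101.961): mol = 0.28413; Al = 0.56826, O = 0.85239.
SiO2 (M=60.083): mol = 0.90242; Si = 0.90242, O = 1.80484.
ΣO = 2.94330; factor = 8/ΣO = 2.71804.
Ca apfu = 0.19830 × 2.71804 = 0.539.

0.539 Ca apfu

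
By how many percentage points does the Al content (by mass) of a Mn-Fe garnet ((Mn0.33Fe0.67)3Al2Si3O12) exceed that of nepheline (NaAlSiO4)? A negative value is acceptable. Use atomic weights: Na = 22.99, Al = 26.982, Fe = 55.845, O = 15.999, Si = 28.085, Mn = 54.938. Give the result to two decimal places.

-8.13 percentage points

M((Mn0.33Fe0.67)3Al2Si3O12) = 496.844 g/mol, so wt% Al = 53.964/496.844 × 100 = 10.86%.
M(NaAlSiO4) = 142.053 g/mol, so wt% Al = 26.982/142.053 × 100 = 18.99%.
10.86 − 18.99 = -8.13 pp.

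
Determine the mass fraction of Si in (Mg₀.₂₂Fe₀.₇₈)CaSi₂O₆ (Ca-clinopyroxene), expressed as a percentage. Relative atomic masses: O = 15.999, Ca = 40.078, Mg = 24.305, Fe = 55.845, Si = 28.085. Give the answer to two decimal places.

23.29 weight percent

Molar mass of (Mg₀.₂₂Fe₀.₇₈)CaSi₂O₆: 0.22·24.305 + 0.78·55.845 + 1·40.078 + 2·28.085 + 6·15.999 = 241.148 g/mol.
Mass of Si per formula unit: 2 × 28.085 = 56.170 g.
Weight fraction Si = 56.170 / 241.148 = 0.2329.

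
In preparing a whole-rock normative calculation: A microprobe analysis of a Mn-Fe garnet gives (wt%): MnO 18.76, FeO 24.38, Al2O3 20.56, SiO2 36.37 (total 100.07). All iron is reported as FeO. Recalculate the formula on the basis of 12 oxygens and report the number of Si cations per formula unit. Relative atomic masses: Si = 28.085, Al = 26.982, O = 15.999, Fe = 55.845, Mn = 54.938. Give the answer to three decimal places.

3.002 Si apfu

MnO (M=70.937): mol = 0.26446; Mn = 0.26446, O = 0.26446.
FeO (M=71.844): mol = 0.33935; Fe = 0.33935, O = 0.33935.
Al2O3 (M=101.961): mol = 0.20165; Al = 0.40330, O = 0.60495.
SiO2 (M=60.083): mol = 0.60533; Si = 0.60533, O = 1.21066.
ΣO = 2.41942; factor = 12/ΣO = 4.95987.
Si apfu = 0.60533 × 4.95987 = 3.002.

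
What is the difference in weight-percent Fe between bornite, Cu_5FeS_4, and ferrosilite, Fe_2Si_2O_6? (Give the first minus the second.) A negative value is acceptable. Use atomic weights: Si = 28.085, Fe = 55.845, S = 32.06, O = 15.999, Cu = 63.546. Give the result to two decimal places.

-31.20 percentage points

Fe in Cu_5FeS_4: molar mass 501.815 g/mol; 1×55.845 = 55.845 g → 11.13 wt%.
Fe in Fe_2Si_2O_6: molar mass 263.854 g/mol; 2×55.845 = 111.690 g → 42.33 wt%.
Difference = 11.13 − 42.33 = -31.20 percentage points.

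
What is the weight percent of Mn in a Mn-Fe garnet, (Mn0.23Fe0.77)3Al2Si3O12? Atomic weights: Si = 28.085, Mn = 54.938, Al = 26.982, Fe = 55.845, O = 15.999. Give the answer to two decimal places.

7.63 wt%

Formula mass = 0.69×54.938 + 2.31×55.845 + 2×26.982 + 3×28.085 + 12×15.999 = 497.116 g/mol, of which 37.907 g is Mn.
So Mn makes up 37.907/497.116 = 0.0763 of the mass, i.e. 7.63%.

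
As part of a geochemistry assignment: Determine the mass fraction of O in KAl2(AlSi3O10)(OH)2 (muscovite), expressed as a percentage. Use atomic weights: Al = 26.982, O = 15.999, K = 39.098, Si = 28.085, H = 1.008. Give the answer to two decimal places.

48.20 wt%

Formula mass = 1·39.098 + 3·26.982 + 3·28.085 + 12·15.999 + 2·1.008 = 398.303 g/mol, of which 191.988 g is O.
So O makes up 191.988/398.303 = 0.4820 of the mass, i.e. 48.20%.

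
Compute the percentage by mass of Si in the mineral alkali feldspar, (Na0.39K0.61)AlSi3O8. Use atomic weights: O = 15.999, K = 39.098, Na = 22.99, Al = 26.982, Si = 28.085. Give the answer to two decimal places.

30.97 wt%

M((Na0.39K0.61)AlSi3O8) = 272.045 g/mol.
Si contributes 3 × 28.085 = 84.255 g per mole.
84.255/272.045 = 0.3097 → 30.97%.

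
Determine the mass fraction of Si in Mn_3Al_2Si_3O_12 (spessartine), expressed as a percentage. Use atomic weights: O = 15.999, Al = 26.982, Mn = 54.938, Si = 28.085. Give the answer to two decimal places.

Molar mass of Mn_3Al_2Si_3O_12: 3×54.938 + 2×26.982 + 3×28.085 + 12×15.999 = 495.021 g/mol.
Mass of Si per formula unit: 3 × 28.085 = 84.255 g.
Weight fraction Si = 84.255 / 495.021 = 0.1702.

17.02 mass %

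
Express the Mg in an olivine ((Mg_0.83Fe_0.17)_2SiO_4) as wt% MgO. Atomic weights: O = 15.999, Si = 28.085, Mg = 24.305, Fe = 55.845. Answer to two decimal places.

M((Mg_0.83Fe_0.17)_2SiO_4) = 151.415 g/mol; M(MgO) = 40.304 g/mol.
Moles MgO per formula unit = 1.66 Mg ÷ 1 = 1.6600.
MgO fraction = (1.6600 × 40.304) / 151.415 = 66.905/151.415 = 0.4419.

44.19 wt%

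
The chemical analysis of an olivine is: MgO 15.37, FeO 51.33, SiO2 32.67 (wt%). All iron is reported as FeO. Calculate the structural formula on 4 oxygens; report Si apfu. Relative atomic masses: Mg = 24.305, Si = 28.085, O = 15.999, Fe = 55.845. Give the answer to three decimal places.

0.996 Si apfu

15.37 wt% MgO ÷ 40.304 g/mol = 0.38135 mol, giving 0.38135 Mg and 0.38135 O.
51.33 wt% FeO ÷ 71.844 g/mol = 0.71446 mol, giving 0.71446 Fe and 0.71446 O.
32.67 wt% SiO2 ÷ 60.083 g/mol = 0.54375 mol, giving 0.54375 Si and 1.08750 O.
Oxygen sums to 2.18331; scaling by 4/2.18331 = 1.83208 puts the formula on 4 O.
Si: 0.54375 × 1.83208 = 0.996 atoms per formula unit.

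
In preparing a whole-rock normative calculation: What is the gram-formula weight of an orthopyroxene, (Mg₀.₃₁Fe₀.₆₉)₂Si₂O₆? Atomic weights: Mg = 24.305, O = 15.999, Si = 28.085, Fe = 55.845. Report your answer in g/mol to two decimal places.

244.30 g/mol

M = 0.62·24.305 + 1.38·55.845 + 2·28.085 + 6·15.999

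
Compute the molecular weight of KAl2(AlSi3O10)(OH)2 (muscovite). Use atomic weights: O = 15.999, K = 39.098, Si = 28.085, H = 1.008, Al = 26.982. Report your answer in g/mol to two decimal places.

The formula mass is the sum 1·39.098 + 3·26.982 + 3·28.085 + 12·15.999 + 2·1.008.

398.30 g/mol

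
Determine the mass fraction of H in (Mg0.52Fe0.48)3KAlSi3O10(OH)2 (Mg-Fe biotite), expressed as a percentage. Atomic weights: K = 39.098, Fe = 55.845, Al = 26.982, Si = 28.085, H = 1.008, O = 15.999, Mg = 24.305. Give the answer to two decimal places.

M((Mg0.52Fe0.48)3KAlSi3O10(OH)2) = 462.672 g/mol.
H contributes 2 × 1.008 = 2.016 g per mole.
2.016/462.672 = 0.0044 → 0.44%.

0.44 wt%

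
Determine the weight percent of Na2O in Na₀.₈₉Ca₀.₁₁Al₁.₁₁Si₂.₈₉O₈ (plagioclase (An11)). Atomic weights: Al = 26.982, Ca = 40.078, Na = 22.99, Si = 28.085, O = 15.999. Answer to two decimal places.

Formula mass = 263.977 g/mol.
0.89 Na → 0.4450 mol Na2O per formula unit; M(Na2O) = 61.979, so Na2O mass = 27.581 g.
27.581/263.977 × 100 = 10.45 wt%.

10.45 wt%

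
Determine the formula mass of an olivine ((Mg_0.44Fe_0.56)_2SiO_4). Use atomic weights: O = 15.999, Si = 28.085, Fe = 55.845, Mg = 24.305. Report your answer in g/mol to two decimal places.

M = 0.88·24.305 + 1.12·55.845 + 1·28.085 + 4·15.999

176.02 g/mol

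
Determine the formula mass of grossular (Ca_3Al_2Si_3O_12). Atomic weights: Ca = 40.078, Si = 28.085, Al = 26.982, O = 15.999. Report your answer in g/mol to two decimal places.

450.44 g/mol

Ca: 3 × 40.078 = 120.2340
Al: 2 × 26.982 = 53.9640
Si: 3 × 28.085 = 84.2550
O: 12 × 15.999 = 191.9880
Summing the contributions gives the formula mass.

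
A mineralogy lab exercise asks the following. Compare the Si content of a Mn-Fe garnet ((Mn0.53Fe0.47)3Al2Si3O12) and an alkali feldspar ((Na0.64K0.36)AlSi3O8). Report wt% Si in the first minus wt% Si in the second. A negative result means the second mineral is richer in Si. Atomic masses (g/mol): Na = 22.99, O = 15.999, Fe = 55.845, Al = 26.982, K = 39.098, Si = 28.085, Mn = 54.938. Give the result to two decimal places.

-14.46 percentage points

First mineral: 84.255 g Si in 496.300 g formula = 16.98 wt% Si.
Second mineral: 84.255 g Si in 268.018 g formula = 31.44 wt% Si.
16.98% − 31.44% gives a difference of -14.46 percentage points.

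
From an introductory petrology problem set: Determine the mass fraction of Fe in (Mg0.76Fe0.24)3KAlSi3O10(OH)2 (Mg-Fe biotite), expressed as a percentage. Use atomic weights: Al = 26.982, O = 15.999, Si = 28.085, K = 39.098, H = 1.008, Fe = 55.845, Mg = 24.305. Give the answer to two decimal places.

Formula mass = 2.28·24.305 + 0.72·55.845 + 1·39.098 + 1·26.982 + 3·28.085 + 12·15.999 + 2·1.008 = 439.963 g/mol, of which 40.208 g is Fe.
So Fe makes up 40.208/439.963 = 0.0914 of the mass, i.e. 9.14%.

9.14 wt%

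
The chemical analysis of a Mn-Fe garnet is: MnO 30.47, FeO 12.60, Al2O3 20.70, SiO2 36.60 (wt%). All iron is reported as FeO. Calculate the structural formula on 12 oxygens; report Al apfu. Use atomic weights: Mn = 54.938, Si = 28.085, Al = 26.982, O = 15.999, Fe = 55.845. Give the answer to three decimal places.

2.003 Al apfu

MnO (M=70.937): mol = 0.42954; Mn = 0.42954, O = 0.42954.
FeO (M=71.844): mol = 0.17538; Fe = 0.17538, O = 0.17538.
Al2O3 (M=101.961): mol = 0.20302; Al = 0.40604, O = 0.60906.
SiO2 (M=60.083): mol = 0.60916; Si = 0.60916, O = 1.21832.
ΣO = 2.43230; factor = 12/ΣO = 4.93360.
Al apfu = 0.40604 × 4.93360 = 2.003.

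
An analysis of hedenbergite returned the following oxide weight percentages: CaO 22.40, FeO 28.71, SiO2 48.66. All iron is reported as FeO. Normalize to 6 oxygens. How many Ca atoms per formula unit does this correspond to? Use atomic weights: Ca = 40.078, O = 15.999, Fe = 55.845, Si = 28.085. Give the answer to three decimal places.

0.991 Ca apfu

22.40 wt% CaO ÷ 56.077 g/mol = 0.39945 mol, giving 0.39945 Ca and 0.39945 O.
28.71 wt% FeO ÷ 71.844 g/mol = 0.39962 mol, giving 0.39962 Fe and 0.39962 O.
48.66 wt% SiO2 ÷ 60.083 g/mol = 0.80988 mol, giving 0.80988 Si and 1.61976 O.
Oxygen sums to 2.41883; scaling by 6/2.41883 = 2.48054 puts the formula on 6 O.
Ca: 0.39945 × 2.48054 = 0.991 atoms per formula unit.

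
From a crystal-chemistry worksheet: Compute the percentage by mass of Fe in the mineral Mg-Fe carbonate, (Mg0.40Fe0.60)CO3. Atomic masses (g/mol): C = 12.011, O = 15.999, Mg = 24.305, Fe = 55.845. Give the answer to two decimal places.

Formula mass = 0.40·24.305 + 0.60·55.845 + 1·12.011 + 3·15.999 = 103.237 g/mol, of which 33.507 g is Fe.
So Fe makes up 33.507/103.237 = 0.3246 of the mass, i.e. 32.46%.

32.46 mass %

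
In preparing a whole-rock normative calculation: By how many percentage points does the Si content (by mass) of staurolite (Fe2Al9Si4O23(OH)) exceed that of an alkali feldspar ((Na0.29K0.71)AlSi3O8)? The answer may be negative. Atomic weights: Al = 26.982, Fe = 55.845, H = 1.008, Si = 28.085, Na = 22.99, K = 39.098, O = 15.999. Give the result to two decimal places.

M(Fe2Al9Si4O23(OH)) = 851.852 g/mol, so wt% Si = 112.340/851.852 × 100 = 13.19%.
M((Na0.29K0.71)AlSi3O8) = 273.656 g/mol, so wt% Si = 84.255/273.656 × 100 = 30.79%.
13.19 − 30.79 = -17.60 pp.

-17.60 percentage points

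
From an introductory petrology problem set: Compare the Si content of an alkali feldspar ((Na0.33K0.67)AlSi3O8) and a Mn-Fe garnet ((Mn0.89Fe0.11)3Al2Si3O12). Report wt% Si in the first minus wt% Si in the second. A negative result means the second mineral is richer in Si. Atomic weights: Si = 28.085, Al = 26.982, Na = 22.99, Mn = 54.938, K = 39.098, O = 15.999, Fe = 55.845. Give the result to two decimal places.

13.85 percentage points

M((Na0.33K0.67)AlSi3O8) = 273.011 g/mol, so wt% Si = 84.255/273.011 × 100 = 30.86%.
M((Mn0.89Fe0.11)3Al2Si3O12) = 495.320 g/mol, so wt% Si = 84.255/495.320 × 100 = 17.01%.
30.86 − 17.01 = 13.85 pp.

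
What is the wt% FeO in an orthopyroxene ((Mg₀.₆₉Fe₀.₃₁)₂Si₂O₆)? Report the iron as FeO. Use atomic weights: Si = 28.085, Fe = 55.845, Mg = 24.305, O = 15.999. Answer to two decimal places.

M((Mg₀.₆₉Fe₀.₃₁)₂Si₂O₆) = 220.329 g/mol; M(FeO) = 71.844 g/mol.
Moles FeO per formula unit = 0.62 Fe ÷ 1 = 0.6200.
FeO fraction = (0.6200 × 71.844) / 220.329 = 44.543/220.329 = 0.2022.

20.22 wt%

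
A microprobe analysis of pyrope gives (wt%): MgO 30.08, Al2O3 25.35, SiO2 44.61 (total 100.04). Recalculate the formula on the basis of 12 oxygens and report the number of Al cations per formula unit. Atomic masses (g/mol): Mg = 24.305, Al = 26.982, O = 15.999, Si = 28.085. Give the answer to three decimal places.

2.004 Al apfu

MgO: 30.08/40.304 = 0.74633 mol → 0.74633 mol Mg, 0.74633 mol O.
Al2O3: 25.35/101.961 = 0.24862 mol → 0.49724 mol Al, 0.74586 mol O.
SiO2: 44.61/60.083 = 0.74247 mol → 0.74247 mol Si, 1.48494 mol O.
Total oxygen = 2.97713 mol. Normalization factor = 12/2.97713 = 4.03073.
Al per 12 O = 0.49724 × 4.03073 = 2.004.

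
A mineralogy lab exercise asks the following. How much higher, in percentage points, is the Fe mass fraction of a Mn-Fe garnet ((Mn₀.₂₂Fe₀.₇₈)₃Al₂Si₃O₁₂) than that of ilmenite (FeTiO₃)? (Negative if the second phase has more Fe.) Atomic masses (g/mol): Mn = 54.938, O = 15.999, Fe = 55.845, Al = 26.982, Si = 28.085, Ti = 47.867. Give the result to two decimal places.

-10.52 percentage points

M((Mn₀.₂₂Fe₀.₇₈)₃Al₂Si₃O₁₂) = 497.143 g/mol, so wt% Fe = 130.677/497.143 × 100 = 26.29%.
M(FeTiO₃) = 151.709 g/mol, so wt% Fe = 55.845/151.709 × 100 = 36.81%.
26.29 − 36.81 = -10.52 pp.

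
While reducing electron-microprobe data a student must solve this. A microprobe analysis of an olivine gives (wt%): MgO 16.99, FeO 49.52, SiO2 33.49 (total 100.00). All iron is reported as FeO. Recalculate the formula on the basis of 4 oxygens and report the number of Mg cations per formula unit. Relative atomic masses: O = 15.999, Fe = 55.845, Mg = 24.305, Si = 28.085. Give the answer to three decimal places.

0.758 Mg apfu

16.99 wt% MgO ÷ 40.304 g/mol = 0.42155 mol, giving 0.42155 Mg and 0.42155 O.
49.52 wt% FeO ÷ 71.844 g/mol = 0.68927 mol, giving 0.68927 Fe and 0.68927 O.
33.49 wt% SiO2 ÷ 60.083 g/mol = 0.55740 mol, giving 0.55740 Si and 1.11480 O.
Oxygen sums to 2.22562; scaling by 4/2.22562 = 1.79725 puts the formula on 4 O.
Mg: 0.42155 × 1.79725 = 0.758 atoms per formula unit.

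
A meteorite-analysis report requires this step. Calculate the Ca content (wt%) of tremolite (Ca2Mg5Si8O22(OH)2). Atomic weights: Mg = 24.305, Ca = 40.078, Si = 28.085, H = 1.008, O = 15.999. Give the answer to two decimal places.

9.87 wt%

Formula mass = 2·40.078 + 5·24.305 + 8·28.085 + 24·15.999 + 2·1.008 = 812.353 g/mol, of which 80.156 g is Ca.
So Ca makes up 80.156/812.353 = 0.0987 of the mass, i.e. 9.87%.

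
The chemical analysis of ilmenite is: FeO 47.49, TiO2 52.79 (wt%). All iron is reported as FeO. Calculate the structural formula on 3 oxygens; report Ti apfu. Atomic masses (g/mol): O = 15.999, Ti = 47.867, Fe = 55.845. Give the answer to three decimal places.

1.000 Ti apfu

47.49 wt% FeO ÷ 71.844 g/mol = 0.66102 mol, giving 0.66102 Fe and 0.66102 O.
52.79 wt% TiO2 ÷ 79.865 g/mol = 0.66099 mol, giving 0.66099 Ti and 1.32198 O.
Oxygen sums to 1.98300; scaling by 3/1.98300 = 1.51286 puts the formula on 3 O.
Ti: 0.66099 × 1.51286 = 1.000 atoms per formula unit.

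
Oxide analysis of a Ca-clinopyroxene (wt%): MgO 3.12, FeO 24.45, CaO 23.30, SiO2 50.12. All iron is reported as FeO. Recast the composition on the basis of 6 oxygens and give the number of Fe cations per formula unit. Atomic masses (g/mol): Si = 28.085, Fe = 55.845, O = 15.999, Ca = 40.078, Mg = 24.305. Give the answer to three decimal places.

0.816 Fe apfu

MgO: 3.12/40.304 = 0.07741 mol → 0.07741 mol Mg, 0.07741 mol O.
FeO: 24.45/71.844 = 0.34032 mol → 0.34032 mol Fe, 0.34032 mol O.
CaO: 23.30/56.077 = 0.41550 mol → 0.41550 mol Ca, 0.41550 mol O.
SiO2: 50.12/60.083 = 0.83418 mol → 0.83418 mol Si, 1.66836 mol O.
Total oxygen = 2.50159 mol. Normalization factor = 6/2.50159 = 2.39847.
Fe per 6 O = 0.34032 × 2.39847 = 0.816.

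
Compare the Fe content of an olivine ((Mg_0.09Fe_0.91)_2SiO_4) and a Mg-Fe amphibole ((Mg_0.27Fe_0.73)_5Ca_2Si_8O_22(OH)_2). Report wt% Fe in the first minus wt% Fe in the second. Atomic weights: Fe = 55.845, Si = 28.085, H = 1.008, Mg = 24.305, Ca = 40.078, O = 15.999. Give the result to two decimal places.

M((Mg_0.09Fe_0.91)_2SiO_4) = 198.094 g/mol, so wt% Fe = 101.638/198.094 × 100 = 51.31%.
M((Mg_0.27Fe_0.73)_5Ca_2Si_8O_22(OH)_2) = 927.474 g/mol, so wt% Fe = 203.834/927.474 × 100 = 21.98%.
51.31 − 21.98 = 29.33 pp.

29.33 percentage points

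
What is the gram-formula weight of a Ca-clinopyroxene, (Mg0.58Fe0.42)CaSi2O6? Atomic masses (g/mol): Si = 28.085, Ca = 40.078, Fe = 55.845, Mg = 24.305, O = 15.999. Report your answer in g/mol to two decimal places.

The formula mass is the sum 0.58(24.305) + 0.42(55.845) + 1(40.078) + 2(28.085) + 6(15.999).

229.79 g/mol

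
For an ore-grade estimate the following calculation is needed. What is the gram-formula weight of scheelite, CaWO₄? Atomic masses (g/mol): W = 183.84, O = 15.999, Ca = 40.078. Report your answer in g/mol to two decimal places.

287.91 g/mol

The formula mass is the sum 1×40.078 + 1×183.84 + 4×15.999.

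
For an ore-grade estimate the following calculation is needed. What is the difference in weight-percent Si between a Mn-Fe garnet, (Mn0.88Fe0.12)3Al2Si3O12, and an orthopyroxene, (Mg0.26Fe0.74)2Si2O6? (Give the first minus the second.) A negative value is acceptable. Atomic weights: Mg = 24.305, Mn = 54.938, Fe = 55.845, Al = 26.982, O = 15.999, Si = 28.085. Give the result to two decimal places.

-5.69 percentage points

First mineral: 84.255 g Si in 495.348 g formula = 17.01 wt% Si.
Second mineral: 56.170 g Si in 247.453 g formula = 22.70 wt% Si.
17.01% − 22.70% gives a difference of -5.69 percentage points.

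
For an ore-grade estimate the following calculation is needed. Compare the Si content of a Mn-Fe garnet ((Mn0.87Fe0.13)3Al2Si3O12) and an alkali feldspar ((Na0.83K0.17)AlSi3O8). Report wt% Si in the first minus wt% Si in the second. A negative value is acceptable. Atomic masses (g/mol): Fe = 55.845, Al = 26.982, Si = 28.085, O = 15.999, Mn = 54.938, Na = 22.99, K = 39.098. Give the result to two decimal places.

-14.79 percentage points

First mineral: 84.255 g Si in 495.375 g formula = 17.01 wt% Si.
Second mineral: 84.255 g Si in 264.957 g formula = 31.80 wt% Si.
17.01% − 31.80% gives a difference of -14.79 percentage points.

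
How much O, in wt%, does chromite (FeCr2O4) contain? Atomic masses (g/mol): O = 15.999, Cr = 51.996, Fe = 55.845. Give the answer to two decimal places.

28.59 wt%

M(FeCr2O4) = 223.833 g/mol.
O contributes 4 × 15.999 = 63.996 g per mole.
63.996/223.833 = 0.2859 → 28.59%.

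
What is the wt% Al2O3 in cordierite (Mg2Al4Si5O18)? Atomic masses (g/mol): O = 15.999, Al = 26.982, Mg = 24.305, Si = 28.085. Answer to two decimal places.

Formula mass = 584.945 g/mol.
4 Al → 2.0000 mol Al2O3 per formula unit; M(Al2O3) = 101.961, so Al2O3 mass = 203.922 g.
203.922/584.945 × 100 = 34.86 wt%.

34.86 wt%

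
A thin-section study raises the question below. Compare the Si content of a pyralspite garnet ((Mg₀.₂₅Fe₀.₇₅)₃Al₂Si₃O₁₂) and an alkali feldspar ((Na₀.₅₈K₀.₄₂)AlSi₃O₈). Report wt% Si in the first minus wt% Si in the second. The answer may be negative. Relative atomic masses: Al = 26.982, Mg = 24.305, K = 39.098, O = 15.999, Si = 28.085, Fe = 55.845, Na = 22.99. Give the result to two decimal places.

-13.55 percentage points

Si in (Mg₀.₂₅Fe₀.₇₅)₃Al₂Si₃O₁₂: molar mass 474.087 g/mol; 3×28.085 = 84.255 g → 17.77 wt%.
Si in (Na₀.₅₈K₀.₄₂)AlSi₃O₈: molar mass 268.984 g/mol; 3×28.085 = 84.255 g → 31.32 wt%.
Difference = 17.77 − 31.32 = -13.55 percentage points.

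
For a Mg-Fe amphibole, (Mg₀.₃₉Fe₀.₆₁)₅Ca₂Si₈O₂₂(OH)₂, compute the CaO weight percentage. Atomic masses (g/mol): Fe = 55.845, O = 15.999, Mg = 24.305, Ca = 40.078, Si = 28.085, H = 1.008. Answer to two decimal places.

12.34 wt%

Molar mass of (Mg₀.₃₉Fe₀.₆₁)₅Ca₂Si₈O₂₂(OH)₂ = 1.95·24.305 + 3.05·55.845 + 2·40.078 + 8·28.085 + 24·15.999 + 2·1.008 = 908.550 g/mol.
Each formula unit contains 2 Ca, equivalent to 2/1 = 2.0000 mol CaO.
M(CaO) = 1×40.078 + 1×15.999 = 56.077 g/mol.
Mass of CaO per formula unit = 2.0000 × 56.077 = 112.154 g.
CaO wt% = 112.154 / 908.550 × 100 = 12.34%.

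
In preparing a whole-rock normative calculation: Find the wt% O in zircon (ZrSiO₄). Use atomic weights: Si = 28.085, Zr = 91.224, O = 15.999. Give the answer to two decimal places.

34.91 mass %

Molar mass of ZrSiO₄: 1*91.224 + 1*28.085 + 4*15.999 = 183.305 g/mol.
Mass of O per formula unit: 4 × 15.999 = 63.996 g.
Weight fraction O = 63.996 / 183.305 = 0.3491.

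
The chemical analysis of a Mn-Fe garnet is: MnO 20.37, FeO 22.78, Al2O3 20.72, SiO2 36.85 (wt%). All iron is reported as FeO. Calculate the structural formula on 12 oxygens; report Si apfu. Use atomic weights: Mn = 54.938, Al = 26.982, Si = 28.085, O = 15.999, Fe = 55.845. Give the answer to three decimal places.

MnO (M=70.937): mol = 0.28716; Mn = 0.28716, O = 0.28716.
FeO (M=71.844): mol = 0.31708; Fe = 0.31708, O = 0.31708.
Al2O3 (M=101.961): mol = 0.20321; Al = 0.40642, O = 0.60963.
SiO2 (M=60.083): mol = 0.61332; Si = 0.61332, O = 1.22664.
ΣO = 2.44051; factor = 12/ΣO = 4.91701.
Si apfu = 0.61332 × 4.91701 = 3.016.

3.016 Si apfu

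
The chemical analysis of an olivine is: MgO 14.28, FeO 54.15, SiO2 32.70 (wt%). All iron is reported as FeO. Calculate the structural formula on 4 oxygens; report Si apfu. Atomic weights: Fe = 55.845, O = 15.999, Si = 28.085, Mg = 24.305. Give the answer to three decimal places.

0.991 Si apfu

MgO (M=40.304): mol = 0.35431; Mg = 0.35431, O = 0.35431.
FeO (M=71.844): mol = 0.75372; Fe = 0.75372, O = 0.75372.
SiO2 (M=60.083): mol = 0.54425; Si = 0.54425, O = 1.08850.
ΣO = 2.19653; factor = 4/ΣO = 1.82105.
Si apfu = 0.54425 × 1.82105 = 0.991.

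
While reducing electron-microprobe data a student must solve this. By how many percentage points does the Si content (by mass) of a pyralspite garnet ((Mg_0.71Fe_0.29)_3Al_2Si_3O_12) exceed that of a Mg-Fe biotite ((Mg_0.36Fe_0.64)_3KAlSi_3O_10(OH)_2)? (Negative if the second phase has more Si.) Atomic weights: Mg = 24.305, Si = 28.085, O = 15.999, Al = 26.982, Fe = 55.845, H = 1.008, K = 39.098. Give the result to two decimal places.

First mineral: 84.255 g Si in 430.562 g formula = 19.57 wt% Si.
Second mineral: 84.255 g Si in 477.811 g formula = 17.63 wt% Si.
19.57% − 17.63% gives a difference of 1.94 percentage points.

1.94 percentage points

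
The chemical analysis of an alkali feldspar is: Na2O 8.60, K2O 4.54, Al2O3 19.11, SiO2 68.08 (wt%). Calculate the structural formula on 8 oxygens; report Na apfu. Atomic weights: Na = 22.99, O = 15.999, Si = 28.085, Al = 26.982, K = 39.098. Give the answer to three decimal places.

0.736 Na apfu

Na2O (M=61.979): mol = 0.13876; Na = 0.27752, O = 0.13876.
K2O (M=94.195): mol = 0.04820; K = 0.09640, O = 0.04820.
Al2O3 (M=101.961): mol = 0.18742; Al = 0.37484, O = 0.56226.
SiO2 (M=60.083): mol = 1.13310; Si = 1.13310, O = 2.26620.
ΣO = 3.01542; factor = 8/ΣO = 2.65303.
Na apfu = 0.27752 × 2.65303 = 0.736.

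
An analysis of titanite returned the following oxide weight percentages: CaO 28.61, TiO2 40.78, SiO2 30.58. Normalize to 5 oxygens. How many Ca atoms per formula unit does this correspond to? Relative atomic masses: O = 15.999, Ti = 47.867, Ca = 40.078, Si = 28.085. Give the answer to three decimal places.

1.001 Ca apfu

28.61 wt% CaO ÷ 56.077 g/mol = 0.51019 mol, giving 0.51019 Ca and 0.51019 O.
40.78 wt% TiO2 ÷ 79.865 g/mol = 0.51061 mol, giving 0.51061 Ti and 1.02122 O.
30.58 wt% SiO2 ÷ 60.083 g/mol = 0.50896 mol, giving 0.50896 Si and 1.01792 O.
Oxygen sums to 2.54933; scaling by 5/2.54933 = 1.96130 puts the formula on 5 O.
Ca: 0.51019 × 1.96130 = 1.001 atoms per formula unit.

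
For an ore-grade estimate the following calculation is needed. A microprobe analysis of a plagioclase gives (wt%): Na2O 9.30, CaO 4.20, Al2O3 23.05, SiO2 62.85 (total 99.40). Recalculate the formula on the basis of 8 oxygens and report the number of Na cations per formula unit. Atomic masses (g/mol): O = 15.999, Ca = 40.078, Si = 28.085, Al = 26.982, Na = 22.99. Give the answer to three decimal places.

Na2O: 9.30/61.979 = 0.15005 mol → 0.30010 mol Na, 0.15005 mol O.
CaO: 4.20/56.077 = 0.07490 mol → 0.07490 mol Ca, 0.07490 mol O.
Al2O3: 23.05/101.961 = 0.22607 mol → 0.45214 mol Al, 0.67821 mol O.
SiO2: 62.85/60.083 = 1.04605 mol → 1.04605 mol Si, 2.09210 mol O.
Total oxygen = 2.99526 mol. Normalization factor = 8/2.99526 = 2.67089.
Na per 8 O = 0.30010 × 2.67089 = 0.802.

0.802 Na apfu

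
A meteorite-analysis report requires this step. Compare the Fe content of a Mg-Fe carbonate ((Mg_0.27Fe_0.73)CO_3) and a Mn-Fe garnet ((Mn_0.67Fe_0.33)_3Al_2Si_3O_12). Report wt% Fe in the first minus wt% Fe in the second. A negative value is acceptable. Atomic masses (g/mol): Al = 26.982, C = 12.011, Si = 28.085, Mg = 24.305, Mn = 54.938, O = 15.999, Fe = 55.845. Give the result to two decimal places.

M((Mg_0.27Fe_0.73)CO_3) = 107.337 g/mol, so wt% Fe = 40.767/107.337 × 100 = 37.98%.
M((Mn_0.67Fe_0.33)_3Al_2Si_3O_12) = 495.919 g/mol, so wt% Fe = 55.287/495.919 × 100 = 11.15%.
37.98 − 11.15 = 26.83 pp.

26.83 percentage points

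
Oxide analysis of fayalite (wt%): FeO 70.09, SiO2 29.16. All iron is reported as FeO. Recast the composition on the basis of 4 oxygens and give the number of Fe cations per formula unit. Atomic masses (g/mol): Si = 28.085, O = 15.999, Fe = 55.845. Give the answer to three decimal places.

FeO: 70.09/71.844 = 0.97559 mol → 0.97559 mol Fe, 0.97559 mol O.
SiO2: 29.16/60.083 = 0.48533 mol → 0.48533 mol Si, 0.97066 mol O.
Total oxygen = 1.94625 mol. Normalization factor = 4/1.94625 = 2.05523.
Fe per 4 O = 0.97559 × 2.05523 = 2.005.

2.005 Fe apfu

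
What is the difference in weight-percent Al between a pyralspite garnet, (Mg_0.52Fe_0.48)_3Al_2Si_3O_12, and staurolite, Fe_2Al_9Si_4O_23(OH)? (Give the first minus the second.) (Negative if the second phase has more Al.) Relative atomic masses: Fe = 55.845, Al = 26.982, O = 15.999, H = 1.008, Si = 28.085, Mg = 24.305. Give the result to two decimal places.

-16.48 percentage points

First mineral: 53.964 g Al in 448.540 g formula = 12.03 wt% Al.
Second mineral: 242.838 g Al in 851.852 g formula = 28.51 wt% Al.
12.03% − 28.51% gives a difference of -16.48 percentage points.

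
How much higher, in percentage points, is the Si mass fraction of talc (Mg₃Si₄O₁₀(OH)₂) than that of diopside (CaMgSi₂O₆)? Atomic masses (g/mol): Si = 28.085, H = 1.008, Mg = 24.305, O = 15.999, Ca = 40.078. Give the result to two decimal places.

3.68 percentage points

First mineral: 112.340 g Si in 379.259 g formula = 29.62 wt% Si.
Second mineral: 56.170 g Si in 216.547 g formula = 25.94 wt% Si.
29.62% − 25.94% gives a difference of 3.68 percentage points.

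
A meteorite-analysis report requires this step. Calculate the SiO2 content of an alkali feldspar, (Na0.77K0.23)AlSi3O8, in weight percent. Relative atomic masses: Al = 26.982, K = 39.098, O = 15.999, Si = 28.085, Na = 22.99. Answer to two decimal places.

67.78 wt%

M((Na0.77K0.23)AlSi3O8) = 265.924 g/mol; M(SiO2) = 60.083 g/mol.
Moles SiO2 per formula unit = 3 Si ÷ 1 = 3.0000.
SiO2 fraction = (3.0000 × 60.083) / 265.924 = 180.249/265.924 = 0.6778.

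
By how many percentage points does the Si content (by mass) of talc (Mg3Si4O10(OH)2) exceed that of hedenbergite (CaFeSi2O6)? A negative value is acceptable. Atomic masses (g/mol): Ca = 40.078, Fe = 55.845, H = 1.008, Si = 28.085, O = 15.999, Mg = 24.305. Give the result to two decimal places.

6.98 percentage points

Si in Mg3Si4O10(OH)2: molar mass 379.259 g/mol; 4×28.085 = 112.340 g → 29.62 wt%.
Si in CaFeSi2O6: molar mass 248.087 g/mol; 2×28.085 = 56.170 g → 22.64 wt%.
Difference = 29.62 − 22.64 = 6.98 percentage points.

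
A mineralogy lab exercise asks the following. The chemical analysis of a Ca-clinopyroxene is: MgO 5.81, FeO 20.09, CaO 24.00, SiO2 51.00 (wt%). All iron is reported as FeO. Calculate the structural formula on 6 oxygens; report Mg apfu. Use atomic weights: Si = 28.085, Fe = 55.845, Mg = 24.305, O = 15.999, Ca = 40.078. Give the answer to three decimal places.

0.339 Mg apfu

5.81 wt% MgO ÷ 40.304 g/mol = 0.14415 mol, giving 0.14415 Mg and 0.14415 O.
20.09 wt% FeO ÷ 71.844 g/mol = 0.27963 mol, giving 0.27963 Fe and 0.27963 O.
24.00 wt% CaO ÷ 56.077 g/mol = 0.42798 mol, giving 0.42798 Ca and 0.42798 O.
51.00 wt% SiO2 ÷ 60.083 g/mol = 0.84883 mol, giving 0.84883 Si and 1.69766 O.
Oxygen sums to 2.54942; scaling by 6/2.54942 = 2.35348 puts the formula on 6 O.
Mg: 0.14415 × 2.35348 = 0.339 atoms per formula unit.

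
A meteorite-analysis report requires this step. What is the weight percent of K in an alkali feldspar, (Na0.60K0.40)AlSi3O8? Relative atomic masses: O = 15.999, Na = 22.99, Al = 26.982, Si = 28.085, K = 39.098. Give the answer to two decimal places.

Molar mass of (Na0.60K0.40)AlSi3O8: 0.60·22.99 + 0.40·39.098 + 1·26.982 + 3·28.085 + 8·15.999 = 268.662 g/mol.
Mass of K per formula unit: 0.40 × 39.098 = 15.639 g.
Weight fraction K = 15.639 / 268.662 = 0.0582.

5.82 weight percent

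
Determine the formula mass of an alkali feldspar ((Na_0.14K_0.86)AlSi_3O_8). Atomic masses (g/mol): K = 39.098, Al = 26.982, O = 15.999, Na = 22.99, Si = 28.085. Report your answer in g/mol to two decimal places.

276.07 g/mol

The formula mass is the sum 0.14·22.99 + 0.86·39.098 + 1·26.982 + 3·28.085 + 8·15.999.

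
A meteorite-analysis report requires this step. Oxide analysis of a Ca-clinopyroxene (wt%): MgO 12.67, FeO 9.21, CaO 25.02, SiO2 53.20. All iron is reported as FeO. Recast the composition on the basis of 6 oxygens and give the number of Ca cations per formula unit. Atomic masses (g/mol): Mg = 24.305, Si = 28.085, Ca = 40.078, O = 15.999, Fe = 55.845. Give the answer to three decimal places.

1.007 Ca apfu

MgO: 12.67/40.304 = 0.31436 mol → 0.31436 mol Mg, 0.31436 mol O.
FeO: 9.21/71.844 = 0.12819 mol → 0.12819 mol Fe, 0.12819 mol O.
CaO: 25.02/56.077 = 0.44617 mol → 0.44617 mol Ca, 0.44617 mol O.
SiO2: 53.20/60.083 = 0.88544 mol → 0.88544 mol Si, 1.77088 mol O.
Total oxygen = 2.65960 mol. Normalization factor = 6/2.65960 = 2.25598.
Ca per 6 O = 0.44617 × 2.25598 = 1.007.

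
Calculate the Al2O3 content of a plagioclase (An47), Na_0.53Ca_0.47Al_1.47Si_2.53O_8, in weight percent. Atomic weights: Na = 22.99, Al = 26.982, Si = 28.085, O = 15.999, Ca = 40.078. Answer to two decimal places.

M(Na_0.53Ca_0.47Al_1.47Si_2.53O_8) = 269.732 g/mol; M(Al2O3) = 101.961 g/mol.
Moles Al2O3 per formula unit = 1.47 Al ÷ 2 = 0.7350.
Al2O3 fraction = (0.7350 × 101.961) / 269.732 = 74.941/269.732 = 0.2778.

27.78 wt%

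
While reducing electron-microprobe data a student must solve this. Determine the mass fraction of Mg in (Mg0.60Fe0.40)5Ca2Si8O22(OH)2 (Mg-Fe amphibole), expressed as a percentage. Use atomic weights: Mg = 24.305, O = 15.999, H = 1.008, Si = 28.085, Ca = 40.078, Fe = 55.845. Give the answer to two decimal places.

Molar mass of (Mg0.60Fe0.40)5Ca2Si8O22(OH)2: 3*24.305 + 2*55.845 + 2*40.078 + 8*28.085 + 24*15.999 + 2*1.008 = 875.433 g/mol.
Mass of Mg per formula unit: 3 × 24.305 = 72.915 g.
Weight fraction Mg = 72.915 / 875.433 = 0.0833.

8.33 mass %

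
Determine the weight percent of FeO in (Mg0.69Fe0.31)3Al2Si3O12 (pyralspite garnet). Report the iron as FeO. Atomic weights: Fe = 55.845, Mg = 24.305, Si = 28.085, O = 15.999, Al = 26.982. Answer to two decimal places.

Formula mass = 432.454 g/mol.
0.93 Fe → 0.9300 mol FeO per formula unit; M(FeO) = 71.844, so FeO mass = 66.815 g.
66.815/432.454 × 100 = 15.45 wt%.

15.45 wt%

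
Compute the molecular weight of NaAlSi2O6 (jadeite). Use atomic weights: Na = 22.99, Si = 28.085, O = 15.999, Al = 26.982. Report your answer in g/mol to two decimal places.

202.14 g/mol

The formula mass is the sum 1·22.99 + 1·26.982 + 2·28.085 + 6·15.999.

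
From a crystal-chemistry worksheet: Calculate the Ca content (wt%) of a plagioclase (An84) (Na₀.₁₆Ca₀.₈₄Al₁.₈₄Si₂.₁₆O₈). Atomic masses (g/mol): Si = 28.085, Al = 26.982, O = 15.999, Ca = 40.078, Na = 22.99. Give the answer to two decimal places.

M(Na₀.₁₆Ca₀.₈₄Al₁.₈₄Si₂.₁₆O₈) = 275.646 g/mol.
Ca contributes 0.84 × 40.078 = 33.666 g per mole.
33.666/275.646 = 0.1221 → 12.21%.

12.21 wt%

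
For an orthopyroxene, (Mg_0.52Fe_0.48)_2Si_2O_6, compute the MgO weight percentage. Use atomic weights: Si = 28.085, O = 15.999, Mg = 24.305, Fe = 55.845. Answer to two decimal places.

Formula mass = 231.052 g/mol.
1.04 Mg → 1.0400 mol MgO per formula unit; M(MgO) = 40.304, so MgO mass = 41.916 g.
41.916/231.052 × 100 = 18.14 wt%.

18.14 wt%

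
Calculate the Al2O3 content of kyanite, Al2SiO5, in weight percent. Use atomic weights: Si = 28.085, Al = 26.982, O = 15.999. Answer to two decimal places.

62.92 wt%

Molar mass of Al2SiO5 = 2×26.982 + 1×28.085 + 5×15.999 = 162.044 g/mol.
Each formula unit contains 2 Al, equivalent to 2/2 = 1.0000 mol Al2O3.
M(Al2O3) = 2×26.982 + 3×15.999 = 101.961 g/mol.
Mass of Al2O3 per formula unit = 1.0000 × 101.961 = 101.961 g.
Al2O3 wt% = 101.961 / 162.044 × 100 = 62.92%.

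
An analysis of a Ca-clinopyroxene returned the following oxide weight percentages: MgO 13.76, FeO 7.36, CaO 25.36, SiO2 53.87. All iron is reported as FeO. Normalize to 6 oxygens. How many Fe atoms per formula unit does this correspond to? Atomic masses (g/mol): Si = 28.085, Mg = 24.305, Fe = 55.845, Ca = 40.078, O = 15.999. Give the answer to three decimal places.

0.229 Fe apfu

13.76 wt% MgO ÷ 40.304 g/mol = 0.34141 mol, giving 0.34141 Mg and 0.34141 O.
7.36 wt% FeO ÷ 71.844 g/mol = 0.10244 mol, giving 0.10244 Fe and 0.10244 O.
25.36 wt% CaO ÷ 56.077 g/mol = 0.45224 mol, giving 0.45224 Ca and 0.45224 O.
53.87 wt% SiO2 ÷ 60.083 g/mol = 0.89659 mol, giving 0.89659 Si and 1.79318 O.
Oxygen sums to 2.68927; scaling by 6/2.68927 = 2.23109 puts the formula on 6 O.
Fe: 0.10244 × 2.23109 = 0.229 atoms per formula unit.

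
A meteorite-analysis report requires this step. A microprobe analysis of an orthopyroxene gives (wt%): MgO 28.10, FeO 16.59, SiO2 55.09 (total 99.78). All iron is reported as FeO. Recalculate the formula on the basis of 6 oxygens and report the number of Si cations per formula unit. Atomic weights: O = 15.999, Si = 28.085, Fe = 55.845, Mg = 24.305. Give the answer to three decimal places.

1.992 Si apfu

MgO (M=40.304): mol = 0.69720; Mg = 0.69720, O = 0.69720.
FeO (M=71.844): mol = 0.23092; Fe = 0.23092, O = 0.23092.
SiO2 (M=60.083): mol = 0.91690; Si = 0.91690, O = 1.83380.
ΣO = 2.76192; factor = 6/ΣO = 2.17240.
Si apfu = 0.91690 × 2.17240 = 1.992.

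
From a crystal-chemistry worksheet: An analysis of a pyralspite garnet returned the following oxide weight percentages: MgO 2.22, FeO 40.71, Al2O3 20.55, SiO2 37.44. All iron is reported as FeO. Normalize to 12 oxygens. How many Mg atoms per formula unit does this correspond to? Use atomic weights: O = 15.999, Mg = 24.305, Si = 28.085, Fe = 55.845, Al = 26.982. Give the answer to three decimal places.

MgO: 2.22/40.304 = 0.05508 mol → 0.05508 mol Mg, 0.05508 mol O.
FeO: 40.71/71.844 = 0.56664 mol → 0.56664 mol Fe, 0.56664 mol O.
Al2O3: 20.55/101.961 = 0.20155 mol → 0.40310 mol Al, 0.60465 mol O.
SiO2: 37.44/60.083 = 0.62314 mol → 0.62314 mol Si, 1.24628 mol O.
Total oxygen = 2.47265 mol. Normalization factor = 12/2.47265 = 4.85309.
Mg per 12 O = 0.05508 × 4.85309 = 0.267.

0.267 Mg apfu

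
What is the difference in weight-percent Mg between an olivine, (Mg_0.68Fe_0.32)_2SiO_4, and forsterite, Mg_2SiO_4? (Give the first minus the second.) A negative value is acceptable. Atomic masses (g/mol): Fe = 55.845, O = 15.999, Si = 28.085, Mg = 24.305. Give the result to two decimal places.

-14.00 percentage points

Mg in (Mg_0.68Fe_0.32)_2SiO_4: molar mass 160.877 g/mol; 1.36×24.305 = 33.055 g → 20.55 wt%.
Mg in Mg_2SiO_4: molar mass 140.691 g/mol; 2×24.305 = 48.610 g → 34.55 wt%.
Difference = 20.55 − 34.55 = -14.00 percentage points.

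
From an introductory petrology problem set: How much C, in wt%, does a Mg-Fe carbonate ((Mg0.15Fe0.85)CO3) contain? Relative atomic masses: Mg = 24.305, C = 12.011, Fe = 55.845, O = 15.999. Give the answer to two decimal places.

10.81 wt%

M((Mg0.15Fe0.85)CO3) = 111.122 g/mol.
C contributes 1 × 12.011 = 12.011 g per mole.
12.011/111.122 = 0.1081 → 10.81%.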